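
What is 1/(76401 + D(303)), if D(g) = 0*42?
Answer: 1/76401 ≈ 1.3089e-5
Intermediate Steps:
D(g) = 0
1/(76401 + D(303)) = 1/(76401 + 0) = 1/76401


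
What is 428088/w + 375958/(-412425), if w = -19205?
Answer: -36754893358/1584124425 ≈ -23.202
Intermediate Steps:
428088/w + 375958/(-412425) = 428088/(-19205) + 375958/(-412425) = 428088*(-1/19205) + 375958*(-1/412425) = -428088/19205 - 375958/412425 = -36754893358/1584124425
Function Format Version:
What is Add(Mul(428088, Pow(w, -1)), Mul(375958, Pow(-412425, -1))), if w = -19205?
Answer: Rational(-36754893358, 1584124425) ≈ -23.202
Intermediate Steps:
Add(Mul(428088, Pow(w, -1)), Mul(375958, Pow(-412425, -1))) = Add(Mul(428088, Pow(-19205, -1)), Mul(375958, Pow(-412425, -1))) = Add(Mul(428088, Rational(-1, 19205)), Mul(375958, Rational(-1, 412425))) = Add(Rational(-428088, 19205), Rational(-375958, 412425)) = Rational(-36754893358, 1584124425)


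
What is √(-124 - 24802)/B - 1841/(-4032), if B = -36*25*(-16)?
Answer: 263/576 + 11*I*√206/14400 ≈ 0.4566 + 0.010964*I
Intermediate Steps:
B = 14400 (B = -900*(-16) = 14400)
√(-124 - 24802)/B - 1841/(-4032) = √(-124 - 24802)/14400 - 1841/(-4032) = √(-24926)*(1/14400) - 1841*(-1/4032) = (11*I*√206)*(1/14400) + 263/576 = 11*I*√206/14400 + 263/576 = 263/576 + 11*I*√206/14400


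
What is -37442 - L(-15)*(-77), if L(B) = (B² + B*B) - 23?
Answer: -4563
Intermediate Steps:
L(B) = -23 + 2*B² (L(B) = (B² + B²) - 23 = 2*B² - 23 = -23 + 2*B²)
-37442 - L(-15)*(-77) = -37442 - (-23 + 2*(-15)²)*(-77) = -37442 - (-23 + 2*225)*(-77) = -37442 - (-23 + 450)*(-77) = -37442 - 427*(-77) = -37442 - 1*(-32879) = -37442 + 32879 = -4563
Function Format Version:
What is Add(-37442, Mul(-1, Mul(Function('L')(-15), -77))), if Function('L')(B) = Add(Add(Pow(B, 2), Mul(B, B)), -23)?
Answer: -4563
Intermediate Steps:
Function('L')(B) = Add(-23, Mul(2, Pow(B, 2))) (Function('L')(B) = Add(Add(Pow(B, 2), Pow(B, 2)), -23) = Add(Mul(2, Pow(B, 2)), -23) = Add(-23, Mul(2, Pow(B, 2))))
Add(-37442, Mul(-1, Mul(Function('L')(-15), -77))) = Add(-37442, Mul(-1, Mul(Add(-23, Mul(2, Pow(-15, 2))), -77))) = Add(-37442, Mul(-1, Mul(Add(-23, Mul(2, 225)), -77))) = Add(-37442, Mul(-1, Mul(Add(-23, 450), -77))) = Add(-37442, Mul(-1, Mul(427, -77))) = Add(-37442, Mul(-1, -32879)) = Add(-37442, 32879) = -4563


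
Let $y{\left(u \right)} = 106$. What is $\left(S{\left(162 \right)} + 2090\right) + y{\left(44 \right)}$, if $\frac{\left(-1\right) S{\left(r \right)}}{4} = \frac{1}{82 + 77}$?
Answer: $\frac{349160}{159} \approx 2196.0$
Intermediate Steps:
$S{\left(r \right)} = - \frac{4}{159}$ ($S{\left(r \right)} = - \frac{4}{82 + 77} = - \frac{4}{159}$)
$\left(S{\left(162 \right)} + 2090\right) + y{\left(44 \right)} = \left(- \frac{4}{159} + 2090\right) + 106 = \frac{332306}{159} + 106 = \frac{349160}{159}$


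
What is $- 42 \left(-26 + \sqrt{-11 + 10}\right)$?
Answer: $1092 - 42 i \approx 1092.0 - 42.0 i$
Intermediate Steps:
$- 42 \left(-26 + \sqrt{-11 + 10}\right) = - 42 \left(-26 + \sqrt{-1}\right) = - 42 \left(-26 + i\right) = 1092 - 42 i$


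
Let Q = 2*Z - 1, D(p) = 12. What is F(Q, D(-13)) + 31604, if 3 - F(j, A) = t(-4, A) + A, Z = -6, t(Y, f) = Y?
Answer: 31599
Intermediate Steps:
Q = -13 (Q = 2*(-6) - 1 = -12 - 1 = -13)
F(j, A) = 7 - A (F(j, A) = 3 - (-4 + A) = 3 + (4 - A) = 7 - A)
F(Q, D(-13)) + 31604 = (7 - 1*12) + 31604 = (7 - 12) + 31604 = -5 + 31604 = 31599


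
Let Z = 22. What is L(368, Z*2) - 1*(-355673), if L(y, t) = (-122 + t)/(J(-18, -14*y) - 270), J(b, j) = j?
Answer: 964229542/2711 ≈ 3.5567e+5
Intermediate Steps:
L(y, t) = (-122 + t)/(-270 - 14*y) (L(y, t) = (-122 + t)/(-14*y - 270) = (-122 + t)/(-270 - 14*y))
L(368, Z*2) - 1*(-355673) = (122 - 22*2)/(2*(135 + 7*368)) - 1*(-355673) = (122 - 1*44)/(2*(135 + 2576)) + 355673 = (½)*(122 - 44)/2711 + 355673 = (½)*(1/2711)*78 + 355673 = 39/2711 + 355673 = 964229542/2711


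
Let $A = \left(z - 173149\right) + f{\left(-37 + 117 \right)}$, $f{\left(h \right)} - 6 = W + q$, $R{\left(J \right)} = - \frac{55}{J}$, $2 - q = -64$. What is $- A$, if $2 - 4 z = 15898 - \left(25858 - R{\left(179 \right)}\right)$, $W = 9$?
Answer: $\frac{122133435}{716} \approx 1.7058 \cdot 10^{5}$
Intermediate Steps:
$q = 66$ ($q = 2 - -64 = 2 + 64 = 66$)
$f{\left(h \right)} = 81$ ($f{\left(h \right)} = 6 + \left(9 + 66\right) = 6 + 75 = 81$)
$z = \frac{1783253}{716}$ ($z = \frac{1}{2} - \frac{15898 - \left(25858 - - \frac{55}{179}\right)}{4} = \frac{1}{2} - \frac{15898 - \left(25858 + \frac{55}{179}\right)}{4} = \frac{1}{2} - \frac{15898 - \frac{4628637}{179}}{4} = \frac{1}{2} - - \frac{1782895}{716} = \frac{1}{2} + \frac{1782895}{716} = \frac{1783253}{716} \approx 2490.6$)
$A = - \frac{122133435}{716}$ ($A = \left(\frac{1783253}{716} - 173149\right) + 81 = - \frac{122191431}{716} + 81 = - \frac{122133435}{716} \approx -1.7058 \cdot 10^{5}$)
$- A = \left(-1\right) \left(- \frac{122133435}{716}\right) = \frac{122133435}{716}$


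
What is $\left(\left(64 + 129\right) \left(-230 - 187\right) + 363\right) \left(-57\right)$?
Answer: $4566726$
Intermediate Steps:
$\left(\left(64 + 129\right) \left(-230 - 187\right) + 363\right) \left(-57\right) = \left(193 \left(-417\right) + 363\right) \left(-57\right) = \left(-80481 + 363\right) \left(-57\right) = \left(-80118\right) \left(-57\right) = 4566726$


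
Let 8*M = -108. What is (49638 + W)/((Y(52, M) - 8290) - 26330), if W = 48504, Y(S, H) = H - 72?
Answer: -65428/23137 ≈ -2.8279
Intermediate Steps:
M = -27/2 (M = (1/8)*(-108) = -27/2 ≈ -13.500)
Y(S, H) = -72 + H
(49638 + W)/((Y(52, M) - 8290) - 26330) = (49638 + 48504)/(((-72 - 27/2) - 8290) - 26330) = 98142/((-171/2 - 8290) - 26330) = 98142/(-16751/2 - 26330) = 98142/(-69411/2) = 98142*(-2/69411) = -65428/23137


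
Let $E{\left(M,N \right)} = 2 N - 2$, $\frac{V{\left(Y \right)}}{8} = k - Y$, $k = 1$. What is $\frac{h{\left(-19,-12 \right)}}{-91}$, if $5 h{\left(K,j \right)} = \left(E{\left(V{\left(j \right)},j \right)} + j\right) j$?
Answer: $- \frac{456}{455} \approx -1.0022$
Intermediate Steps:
$V{\left(Y \right)} = 8 - 8 Y$ ($V{\left(Y \right)} = 8 \left(1 - Y\right) = 8 - 8 Y$)
$E{\left(M,N \right)} = -2 + 2 N$
$h{\left(K,j \right)} = \frac{j \left(-2 + 3 j\right)}{5}$ ($h{\left(K,j \right)} = \frac{\left(\left(-2 + 2 j\right) + j\right) j}{5} = \frac{\left(-2 + 3 j\right) j}{5} = \frac{j \left(-2 + 3 j\right)}{5}$)
$\frac{h{\left(-19,-12 \right)}}{-91} = \frac{\frac{1}{5} \left(-12\right) \left(-2 + 3 \left(-12\right)\right)}{-91} = \frac{1}{5} \left(-12\right) \left(-2 - 36\right) \left(- \frac{1}{91}\right) = \frac{1}{5} \left(-12\right) \left(-38\right) \left(- \frac{1}{91}\right) = \frac{456}{5} \left(- \frac{1}{91}\right) = - \frac{456}{455}$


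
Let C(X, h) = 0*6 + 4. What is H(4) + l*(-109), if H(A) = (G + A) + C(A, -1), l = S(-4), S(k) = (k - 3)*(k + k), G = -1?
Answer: -6097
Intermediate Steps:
S(k) = 2*k*(-3 + k) (S(k) = (-3 + k)*(2*k) = 2*k*(-3 + k))
C(X, h) = 4 (C(X, h) = 0 + 4 = 4)
l = 56 (l = 2*(-4)*(-3 - 4) = 2*(-4)*(-7) = 56)
H(A) = 3 + A (H(A) = (-1 + A) + 4 = 3 + A)
H(4) + l*(-109) = (3 + 4) + 56*(-109) = 7 - 6104 = -6097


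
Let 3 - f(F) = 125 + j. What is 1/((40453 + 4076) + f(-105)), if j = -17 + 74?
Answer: 1/44350 ≈ 2.2548e-5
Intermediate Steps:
j = 57
f(F) = -179 (f(F) = 3 - (125 + 57) = 3 - 1*182 = 3 - 182 = -179)
1/((40453 + 4076) + f(-105)) = 1/((40453 + 4076) - 179) = 1/(44529 - 179) = 1/44350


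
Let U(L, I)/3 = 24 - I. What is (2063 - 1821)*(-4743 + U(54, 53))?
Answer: -1168860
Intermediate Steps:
U(L, I) = 72 - 3*I (U(L, I) = 3*(24 - I) = 72 - 3*I)
(2063 - 1821)*(-4743 + U(54, 53)) = (2063 - 1821)*(-4743 + (72 - 3*53)) = 242*(-4743 + (72 - 159)) = 242*(-4743 - 87) = 242*(-4830) = -1168860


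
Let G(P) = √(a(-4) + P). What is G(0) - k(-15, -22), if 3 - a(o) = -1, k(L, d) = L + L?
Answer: 32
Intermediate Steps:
k(L, d) = 2*L
a(o) = 4 (a(o) = 3 - 1*(-1) = 3 + 1 = 4)
G(P) = √(4 + P)
G(0) - k(-15, -22) = √(4 + 0) - 2*(-15) = √4 - 1*(-30) = 2 + 30 = 32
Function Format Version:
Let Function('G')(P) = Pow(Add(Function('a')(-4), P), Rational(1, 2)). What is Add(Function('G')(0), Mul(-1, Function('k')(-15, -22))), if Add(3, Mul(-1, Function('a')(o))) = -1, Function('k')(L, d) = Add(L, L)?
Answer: 32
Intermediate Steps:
Function('k')(L, d) = Mul(2, L)
Function('a')(o) = 4 (Function('a')(o) = Add(3, Mul(-1, -1)) = Add(3, 1) = 4)
Function('G')(P) = Pow(Add(4, P), Rational(1, 2))
Add(Function('G')(0), Mul(-1, Function('k')(-15, -22))) = Add(Pow(Add(4, 0), Rational(1, 2)), Mul(-1, Mul(2, -15))) = Add(Pow(4, Rational(1, 2)), Mul(-1, -30)) = Add(2, 30) = 32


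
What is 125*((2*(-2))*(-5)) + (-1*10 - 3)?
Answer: 2487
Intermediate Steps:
125*((2*(-2))*(-5)) + (-1*10 - 3) = 125*(-4*(-5)) + (-10 - 3) = 125*20 - 13 = 2500 - 13 = 2487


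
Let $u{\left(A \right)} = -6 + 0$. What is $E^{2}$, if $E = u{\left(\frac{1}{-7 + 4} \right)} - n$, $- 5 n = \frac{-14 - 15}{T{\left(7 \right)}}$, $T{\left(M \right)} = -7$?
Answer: $\frac{32761}{1225} \approx 26.744$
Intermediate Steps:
$u{\left(A \right)} = -6$
$n = - \frac{29}{35}$ ($n = - \frac{\left(-14 - 15\right) \frac{1}{-7}}{5} = - \frac{\left(-14 - 15\right) \left(- \frac{1}{7}\right)}{5} = - \frac{\left(-29\right) \left(- \frac{1}{7}\right)}{5} = \left(- \frac{1}{5}\right) \frac{29}{7} = - \frac{29}{35} \approx -0.82857$)
$E = - \frac{181}{35}$ ($E = -6 - - \frac{29}{35} = -6 + \frac{29}{35} = - \frac{181}{35} \approx -5.1714$)
$E^{2} = \left(- \frac{181}{35}\right)^{2} = \frac{32761}{1225}$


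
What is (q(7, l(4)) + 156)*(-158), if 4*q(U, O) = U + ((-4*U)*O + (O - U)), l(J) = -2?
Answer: -26781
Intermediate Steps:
q(U, O) = O/4 - O*U (q(U, O) = (U + ((-4*U)*O + (O - U)))/4 = (U + (-4*O*U + (O - U)))/4 = (U + (O - U - 4*O*U))/4 = (O - 4*O*U)/4 = O/4 - O*U)
(q(7, l(4)) + 156)*(-158) = (-2*(¼ - 1*7) + 156)*(-158) = (-2*(¼ - 7) + 156)*(-158) = (-2*(-27/4) + 156)*(-158) = (27/2 + 156)*(-158) = (339/2)*(-158) = -26781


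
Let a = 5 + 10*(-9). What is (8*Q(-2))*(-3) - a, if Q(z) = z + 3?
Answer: 61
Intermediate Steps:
Q(z) = 3 + z
a = -85 (a = 5 - 90 = -85)
(8*Q(-2))*(-3) - a = (8*(3 - 2))*(-3) - 1*(-85) = (8*1)*(-3) + 85 = 8*(-3) + 85 = -24 + 85 = 61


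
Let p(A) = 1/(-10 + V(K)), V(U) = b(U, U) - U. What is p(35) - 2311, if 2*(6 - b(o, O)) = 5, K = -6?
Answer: -2313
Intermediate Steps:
b(o, O) = 7/2 (b(o, O) = 6 - 1/2*5 = 6 - 5/2 = 7/2)
V(U) = 7/2 - U
p(A) = -2 (p(A) = 1/(-10 + (7/2 - 1*(-6))) = 1/(-10 + (7/2 + 6)) = 1/(-10 + 19/2) = 1/(-1/2) = -2)
p(35) - 2311 = -2 - 2311 = -2313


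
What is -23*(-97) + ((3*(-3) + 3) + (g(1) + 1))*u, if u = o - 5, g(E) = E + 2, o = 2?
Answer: 2237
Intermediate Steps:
g(E) = 2 + E
u = -3 (u = 2 - 5 = -3)
-23*(-97) + ((3*(-3) + 3) + (g(1) + 1))*u = -23*(-97) + ((3*(-3) + 3) + ((2 + 1) + 1))*(-3) = 2231 + ((-9 + 3) + (3 + 1))*(-3) = 2231 + (-6 + 4)*(-3) = 2231 - 2*(-3) = 2231 + 6 = 2237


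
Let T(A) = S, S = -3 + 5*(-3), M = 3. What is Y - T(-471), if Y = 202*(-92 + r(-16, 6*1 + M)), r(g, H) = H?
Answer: -16748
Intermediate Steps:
S = -18 (S = -3 - 15 = -18)
T(A) = -18
Y = -16766 (Y = 202*(-92 + (6*1 + 3)) = 202*(-92 + (6 + 3)) = 202*(-92 + 9) = 202*(-83) = -16766)
Y - T(-471) = -16766 - 1*(-18) = -16766 + 18 = -16748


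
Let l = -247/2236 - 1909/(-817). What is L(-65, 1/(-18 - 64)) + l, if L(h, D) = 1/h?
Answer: 469607/212420 ≈ 2.2107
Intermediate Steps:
l = 7275/3268 (l = -247*1/2236 - 1909*(-1/817) = -19/172 + 1909/817 = 7275/3268 ≈ 2.2261)
L(-65, 1/(-18 - 64)) + l = 1/(-65) + 7275/3268 = -1/65 + 7275/3268 = 469607/212420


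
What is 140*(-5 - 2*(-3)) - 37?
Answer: 103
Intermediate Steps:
140*(-5 - 2*(-3)) - 37 = 140*(-5 + 6) - 37 = 140*1 - 37 = 140 - 37 = 103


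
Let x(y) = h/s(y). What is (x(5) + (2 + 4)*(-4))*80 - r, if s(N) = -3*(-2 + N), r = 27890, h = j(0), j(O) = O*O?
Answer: -29810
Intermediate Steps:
j(O) = O**2
h = 0 (h = 0**2 = 0)
s(N) = 6 - 3*N
x(y) = 0 (x(y) = 0/(6 - 3*y) = 0)
(x(5) + (2 + 4)*(-4))*80 - r = (0 + (2 + 4)*(-4))*80 - 1*27890 = (0 + 6*(-4))*80 - 27890 = (0 - 24)*80 - 27890 = -24*80 - 27890 = -1920 - 27890 = -29810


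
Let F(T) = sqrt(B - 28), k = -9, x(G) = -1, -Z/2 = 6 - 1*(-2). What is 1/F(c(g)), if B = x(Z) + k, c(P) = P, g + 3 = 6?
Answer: -I*sqrt(38)/38 ≈ -0.16222*I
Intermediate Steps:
Z = -16 (Z = -2*(6 - 1*(-2)) = -2*(6 + 2) = -2*8 = -16)
g = 3 (g = -3 + 6 = 3)
B = -10 (B = -1 - 9 = -10)
F(T) = I*sqrt(38) (F(T) = sqrt(-10 - 28) = sqrt(-38) = I*sqrt(38))
1/F(c(g)) = 1/(I*sqrt(38)) = -I*sqrt(38)/38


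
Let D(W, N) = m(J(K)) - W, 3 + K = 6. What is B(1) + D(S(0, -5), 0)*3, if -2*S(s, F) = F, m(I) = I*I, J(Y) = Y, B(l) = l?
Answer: 41/2 ≈ 20.500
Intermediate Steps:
K = 3 (K = -3 + 6 = 3)
m(I) = I²
S(s, F) = -F/2
D(W, N) = 9 - W (D(W, N) = 3² - W = 9 - W)
B(1) + D(S(0, -5), 0)*3 = 1 + (9 - (-1)*(-5)/2)*3 = 1 + (9 - 1*5/2)*3 = 1 + (9 - 5/2)*3 = 1 + (13/2)*3 = 1 + 39/2 = 41/2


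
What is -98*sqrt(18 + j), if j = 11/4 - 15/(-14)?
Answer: -7*sqrt(4277) ≈ -457.79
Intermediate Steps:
j = 107/28 (j = 11*(1/4) - 15*(-1/14) = 11/4 + 15/14 = 107/28 ≈ 3.8214)
-98*sqrt(18 + j) = -98*sqrt(18 + 107/28) = -7*sqrt(4277)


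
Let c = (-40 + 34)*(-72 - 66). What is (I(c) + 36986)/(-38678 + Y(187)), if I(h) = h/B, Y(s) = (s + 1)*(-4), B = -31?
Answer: -572869/611165 ≈ -0.93734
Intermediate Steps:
c = 828 (c = -6*(-138) = 828)
Y(s) = -4 - 4*s (Y(s) = (1 + s)*(-4) = -4 - 4*s)
I(h) = -h/31 (I(h) = h/(-31) = h*(-1/31) = -h/31)
(I(c) + 36986)/(-38678 + Y(187)) = (-1/31*828 + 36986)/(-38678 + (-4 - 4*187)) = (-828/31 + 36986)/(-38678 + (-4 - 748)) = 1145738/(31*(-38678 - 752)) = (1145738/31)/(-39430) = (1145738/31)*(-1/39430) = -572869/611165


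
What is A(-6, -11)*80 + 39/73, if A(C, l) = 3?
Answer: 17559/73 ≈ 240.53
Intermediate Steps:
A(-6, -11)*80 + 39/73 = 3*80 + 39/73 = 240 + 39*(1/73) = 240 + 39/73 = 17559/73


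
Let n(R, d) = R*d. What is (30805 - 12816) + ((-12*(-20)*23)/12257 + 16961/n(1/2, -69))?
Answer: 14798489863/845733 ≈ 17498.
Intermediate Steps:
(30805 - 12816) + ((-12*(-20)*23)/12257 + 16961/n(1/2, -69)) = (30805 - 12816) + ((-12*(-20)*23)/12257 + 16961/((-69/2))) = 17989 + ((240*23)*(1/12257) + 16961/(((½)*(-69)))) = 17989 + (5520*(1/12257) + 16961/(-69/2)) = 17989 + (5520/12257 + 16961*(-2/69)) = 17989 + (5520/12257 - 33922/69) = 17989 - 415401074/845733 = 14798489863/845733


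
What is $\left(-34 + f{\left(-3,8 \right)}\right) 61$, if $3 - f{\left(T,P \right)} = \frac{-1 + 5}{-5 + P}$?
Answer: $- \frac{5917}{3} \approx -1972.3$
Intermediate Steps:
$f{\left(T,P \right)} = 3 - \frac{4}{-5 + P}$ ($f{\left(T,P \right)} = 3 - \frac{-1 + 5}{-5 + P} = 3 - \frac{4}{-5 + P}$)
$\left(-34 + f{\left(-3,8 \right)}\right) 61 = \left(-34 + \frac{-19 + 3 \cdot 8}{-5 + 8}\right) 61 = \left(-34 + \frac{-19 + 24}{3}\right) 61 = \left(-34 + \frac{1}{3} \cdot 5\right) 61 = \left(-34 + \frac{5}{3}\right) 61 = \left(- \frac{97}{3}\right) 61 = - \frac{5917}{3}$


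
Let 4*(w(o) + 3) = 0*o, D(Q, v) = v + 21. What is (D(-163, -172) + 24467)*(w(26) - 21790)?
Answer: -529918588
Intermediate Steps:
D(Q, v) = 21 + v
w(o) = -3 (w(o) = -3 + (0*o)/4 = -3 + (¼)*0 = -3 + 0 = -3)
(D(-163, -172) + 24467)*(w(26) - 21790) = ((21 - 172) + 24467)*(-3 - 21790) = (-151 + 24467)*(-21793) = 24316*(-21793) = -529918588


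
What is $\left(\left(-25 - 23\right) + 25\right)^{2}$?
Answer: $529$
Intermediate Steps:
$\left(\left(-25 - 23\right) + 25\right)^{2} = \left(-48 + 25\right)^{2} = \left(-23\right)^{2} = 529$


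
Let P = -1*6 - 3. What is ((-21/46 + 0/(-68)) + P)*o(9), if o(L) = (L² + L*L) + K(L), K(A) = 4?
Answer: -36105/23 ≈ -1569.8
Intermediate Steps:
o(L) = 4 + 2*L² (o(L) = (L² + L*L) + 4 = (L² + L²) + 4 = 2*L² + 4 = 4 + 2*L²)
P = -9 (P = -6 - 3 = -9)
((-21/46 + 0/(-68)) + P)*o(9) = ((-21/46 + 0/(-68)) - 9)*(4 + 2*9²) = ((-21*1/46 + 0*(-1/68)) - 9)*(4 + 2*81) = ((-21/46 + 0) - 9)*(4 + 162) = (-21/46 - 9)*166 = -435/46*166 = -36105/23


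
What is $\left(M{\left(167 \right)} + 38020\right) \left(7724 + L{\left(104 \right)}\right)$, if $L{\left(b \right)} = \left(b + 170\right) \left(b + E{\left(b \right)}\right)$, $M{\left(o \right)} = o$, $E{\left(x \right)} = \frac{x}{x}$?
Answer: $1393596378$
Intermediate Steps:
$E{\left(x \right)} = 1$
$L{\left(b \right)} = \left(1 + b\right) \left(170 + b\right)$ ($L{\left(b \right)} = \left(b + 170\right) \left(b + 1\right) = \left(170 + b\right) \left(1 + b\right) = \left(1 + b\right) \left(170 + b\right)$)
$\left(M{\left(167 \right)} + 38020\right) \left(7724 + L{\left(104 \right)}\right) = \left(167 + 38020\right) \left(7724 + \left(170 + 104^{2} + 171 \cdot 104\right)\right) = 38187 \left(7724 + \left(170 + 10816 + 17784\right)\right) = 38187 \left(7724 + 28770\right) = 38187 \cdot 36494 = 1393596378$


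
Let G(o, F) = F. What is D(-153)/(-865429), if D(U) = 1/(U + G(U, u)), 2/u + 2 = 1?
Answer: 1/134141495 ≈ 7.4548e-9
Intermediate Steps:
u = -2 (u = 2/(-2 + 1) = 2/(-1) = 2*(-1) = -2)
D(U) = 1/(-2 + U) (D(U) = 1/(U - 2) = 1/(-2 + U))
D(-153)/(-865429) = 1/(-2 - 153*(-865429)) = -1/865429/(-155) = -1/155*(-1/865429) = 1/134141495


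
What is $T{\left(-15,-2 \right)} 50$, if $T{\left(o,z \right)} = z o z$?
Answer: $-3000$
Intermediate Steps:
$T{\left(o,z \right)} = o z^{2}$ ($T{\left(o,z \right)} = o z z = o z^{2}$)
$T{\left(-15,-2 \right)} 50 = - 15 \left(-2\right)^{2} \cdot 50 = \left(-15\right) 4 \cdot 50 = \left(-60\right) 50 = -3000$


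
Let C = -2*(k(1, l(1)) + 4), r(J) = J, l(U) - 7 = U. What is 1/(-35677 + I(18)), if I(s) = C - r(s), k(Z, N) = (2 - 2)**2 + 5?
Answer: -1/35713 ≈ -2.8001e-5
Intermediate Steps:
l(U) = 7 + U
k(Z, N) = 5 (k(Z, N) = 0**2 + 5 = 0 + 5 = 5)
C = -18 (C = -2*(5 + 4) = -2*9 = -18)
I(s) = -18 - s
1/(-35677 + I(18)) = 1/(-35677 + (-18 - 1*18)) = 1/(-35677 + (-18 - 18)) = 1/(-35677 - 36) = 1/(-35713) = -1/35713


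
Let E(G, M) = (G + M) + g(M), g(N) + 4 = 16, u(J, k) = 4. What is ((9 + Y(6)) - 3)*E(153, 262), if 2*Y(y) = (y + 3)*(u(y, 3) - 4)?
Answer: 2562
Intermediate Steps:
Y(y) = 0 (Y(y) = ((y + 3)*(4 - 4))/2 = ((3 + y)*0)/2 = (½)*0 = 0)
g(N) = 12 (g(N) = -4 + 16 = 12)
E(G, M) = 12 + G + M (E(G, M) = (G + M) + 12 = 12 + G + M)
((9 + Y(6)) - 3)*E(153, 262) = ((9 + 0) - 3)*(12 + 153 + 262) = (9 - 3)*427 = 6*427 = 2562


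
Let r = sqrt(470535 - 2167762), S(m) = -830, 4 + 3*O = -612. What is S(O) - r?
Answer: -830 - I*sqrt(1697227) ≈ -830.0 - 1302.8*I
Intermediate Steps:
O = -616/3 (O = -4/3 + (1/3)*(-612) = -4/3 - 204 = -616/3 ≈ -205.33)
r = I*sqrt(1697227) (r = sqrt(-1697227) = I*sqrt(1697227) ≈ 1302.8*I)
S(O) - r = -830 - I*sqrt(1697227)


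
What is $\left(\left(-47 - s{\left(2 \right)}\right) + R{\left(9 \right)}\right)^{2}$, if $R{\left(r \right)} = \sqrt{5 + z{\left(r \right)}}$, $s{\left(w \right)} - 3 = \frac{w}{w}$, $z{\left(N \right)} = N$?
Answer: $\left(51 - \sqrt{14}\right)^{2} \approx 2233.4$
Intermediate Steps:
$s{\left(w \right)} = 4$ ($s{\left(w \right)} = 3 + \frac{w}{w} = 3 + 1 = 4$)
$R{\left(r \right)} = \sqrt{5 + r}$
$\left(\left(-47 - s{\left(2 \right)}\right) + R{\left(9 \right)}\right)^{2} = \left(\left(-47 - 4\right) + \sqrt{5 + 9}\right)^{2} = \left(\left(-47 - 4\right) + \sqrt{14}\right)^{2} = \left(-51 + \sqrt{14}\right)^{2}$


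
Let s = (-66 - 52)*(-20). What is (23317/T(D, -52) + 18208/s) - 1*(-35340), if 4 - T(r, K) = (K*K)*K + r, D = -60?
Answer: 209553549941/5928320 ≈ 35348.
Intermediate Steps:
T(r, K) = 4 - r - K**3 (T(r, K) = 4 - ((K*K)*K + r) = 4 - (K**2*K + r) = 4 - (K**3 + r) = 4 - (r + K**3) = 4 + (-r - K**3) = 4 - r - K**3)
s = 2360 (s = -118*(-20) = 2360)
(23317/T(D, -52) + 18208/s) - 1*(-35340) = (23317/(4 - 1*(-60) - 1*(-52)**3) + 18208/2360) - 1*(-35340) = (23317/(4 + 60 - 1*(-140608)) + 18208*(1/2360)) + 35340 = (23317/(4 + 60 + 140608) + 2276/295) + 35340 = (23317/140672 + 2276/295) + 35340 = (23317*(1/140672) + 2276/295) + 35340 = (3331/20096 + 2276/295) + 35340 = 46721141/5928320 + 35340 = 209553549941/5928320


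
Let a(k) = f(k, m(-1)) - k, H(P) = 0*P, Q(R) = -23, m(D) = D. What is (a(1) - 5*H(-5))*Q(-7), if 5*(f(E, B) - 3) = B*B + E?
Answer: -276/5 ≈ -55.200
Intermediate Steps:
H(P) = 0
f(E, B) = 3 + E/5 + B²/5 (f(E, B) = 3 + (B*B + E)/5 = 3 + (B² + E)/5 = 3 + (E + B²)/5 = 3 + (E/5 + B²/5) = 3 + E/5 + B²/5)
a(k) = 16/5 - 4*k/5 (a(k) = (3 + k/5 + (⅕)*(-1)²) - k = (3 + k/5 + (⅕)*1) - k = (3 + k/5 + ⅕) - k = (16/5 + k/5) - k = 16/5 - 4*k/5)
(a(1) - 5*H(-5))*Q(-7) = ((16/5 - ⅘*1) - 5*0)*(-23) = ((16/5 - ⅘) + 0)*(-23) = (12/5 + 0)*(-23) = (12/5)*(-23) = -276/5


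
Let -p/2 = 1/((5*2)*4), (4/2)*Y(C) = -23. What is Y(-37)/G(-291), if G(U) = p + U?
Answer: 230/5821 ≈ 0.039512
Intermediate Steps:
Y(C) = -23/2 (Y(C) = (1/2)*(-23) = -23/2)
p = -1/20 (p = -2/((5*2)*4) = -2/(10*4) = -2/40 = -2*1/40 = -1/20 ≈ -0.050000)
G(U) = -1/20 + U
Y(-37)/G(-291) = -23/(2*(-1/20 - 291)) = -23/(2*(-5821/20)) = -23/2*(-20/5821) = 230/5821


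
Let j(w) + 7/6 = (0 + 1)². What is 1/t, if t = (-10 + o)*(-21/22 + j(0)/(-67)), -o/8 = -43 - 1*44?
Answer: -2211/1444030 ≈ -0.0015311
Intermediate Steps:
j(w) = -⅙ (j(w) = -7/6 + (0 + 1)² = -7/6 + 1² = -7/6 + 1 = -⅙)
o = 696 (o = -8*(-43 - 1*44) = -8*(-43 - 44) = -8*(-87) = 696)
t = -1444030/2211 (t = (-10 + 696)*(-21/22 - ⅙/(-67)) = 686*(-21*1/22 - ⅙*(-1/67)) = 686*(-21/22 + 1/402) = 686*(-2105/2211) = -1444030/2211 ≈ -653.11)
1/t = 1/(-1444030/2211) = -2211/1444030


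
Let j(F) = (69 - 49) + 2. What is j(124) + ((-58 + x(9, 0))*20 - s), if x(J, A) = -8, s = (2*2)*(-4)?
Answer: -1282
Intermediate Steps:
s = -16 (s = 4*(-4) = -16)
j(F) = 22 (j(F) = 20 + 2 = 22)
j(124) + ((-58 + x(9, 0))*20 - s) = 22 + ((-58 - 8)*20 - 1*(-16)) = 22 + (-66*20 + 16) = 22 + (-1320 + 16) = 22 - 1304 = -1282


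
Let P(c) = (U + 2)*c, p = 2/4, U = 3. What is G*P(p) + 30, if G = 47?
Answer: 295/2 ≈ 147.50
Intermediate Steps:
p = ½ (p = 2*(¼) = ½ ≈ 0.50000)
P(c) = 5*c (P(c) = (3 + 2)*c = 5*c)
G*P(p) + 30 = 47*(5*(½)) + 30 = 47*(5/2) + 30 = 235/2 + 30 = 295/2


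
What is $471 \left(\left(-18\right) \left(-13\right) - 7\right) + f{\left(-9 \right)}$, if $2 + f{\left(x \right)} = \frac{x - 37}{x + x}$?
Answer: $\frac{962258}{9} \approx 1.0692 \cdot 10^{5}$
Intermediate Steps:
$f{\left(x \right)} = -2 + \frac{-37 + x}{2 x}$ ($f{\left(x \right)} = -2 + \frac{x - 37}{x + x} = -2 + \frac{-37 + x}{2 x}$)
$471 \left(\left(-18\right) \left(-13\right) - 7\right) + f{\left(-9 \right)} = 471 \left(\left(-18\right) \left(-13\right) - 7\right) + \frac{-37 - -27}{2 \left(-9\right)} = 471 \left(234 - 7\right) + \frac{1}{2} \left(- \frac{1}{9}\right) \left(-37 + 27\right) = 471 \cdot 227 + \frac{1}{2} \left(- \frac{1}{9}\right) \left(-10\right) = 106917 + \frac{5}{9} = \frac{962258}{9}$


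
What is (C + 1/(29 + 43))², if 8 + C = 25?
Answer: 1500625/5184 ≈ 289.47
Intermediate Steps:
C = 17 (C = -8 + 25 = 17)
(C + 1/(29 + 43))² = (17 + 1/(29 + 43))² = (17 + 1/72)² = (1225/72)² = 1500625/5184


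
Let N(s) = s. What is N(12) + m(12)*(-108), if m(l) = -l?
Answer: 1308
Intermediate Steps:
N(12) + m(12)*(-108) = 12 - 1*12*(-108) = 12 - 12*(-108) = 12 + 1296 = 1308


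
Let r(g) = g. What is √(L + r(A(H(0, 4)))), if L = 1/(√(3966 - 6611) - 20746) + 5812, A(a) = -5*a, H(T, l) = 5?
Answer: √(225163571845998361 - 2079223*I*√5)/6237669 ≈ 76.072 - 7.8539e-10*I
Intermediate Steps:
L = 5812 + 1/(-20746 + 23*I*√5) (L = 1/(√(-2645) - 20746) + 5812 = 1/(23*I*√5 - 20746) + 5812 = 1/(-20746 + 23*I*√5) + 5812 = 5812 + 1/(-20746 + 23*I*√5) ≈ 5812.0 - 1.1949e-7*I)
√(L + r(A(H(0, 4)))) = √((108759995782/18713007 - I*√5/18713007) - 5*5) = √((108759995782/18713007 - I*√5/18713007) - 25) = √(108292170607/18713007 - I*√5/18713007)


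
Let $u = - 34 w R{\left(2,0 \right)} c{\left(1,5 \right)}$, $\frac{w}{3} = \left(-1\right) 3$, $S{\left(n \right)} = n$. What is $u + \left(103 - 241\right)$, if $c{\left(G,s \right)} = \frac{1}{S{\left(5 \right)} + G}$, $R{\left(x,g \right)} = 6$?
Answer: $168$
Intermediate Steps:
$w = -9$ ($w = 3 \left(\left(-1\right) 3\right) = 3 \left(-3\right) = -9$)
$c{\left(G,s \right)} = \frac{1}{5 + G}$
$u = 306$ ($u = - 34 \frac{\left(-9\right) 6}{5 + 1} = - 34 \left(- \frac{54}{6}\right) = - 34 \left(\left(-54\right) \frac{1}{6}\right) = \left(-34\right) \left(-9\right) = 306$)
$u + \left(103 - 241\right) = 306 + \left(103 - 241\right) = 306 - 138 = 168$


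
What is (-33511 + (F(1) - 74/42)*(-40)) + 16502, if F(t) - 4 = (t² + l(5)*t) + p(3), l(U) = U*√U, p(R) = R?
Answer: -362429/21 - 200*√5 ≈ -17706.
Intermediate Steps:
l(U) = U^(3/2)
F(t) = 7 + t² + 5*t*√5 (F(t) = 4 + ((t² + 5^(3/2)*t) + 3) = 4 + ((t² + (5*√5)*t) + 3) = 4 + ((t² + 5*t*√5) + 3) = 4 + (3 + t² + 5*t*√5) = 7 + t² + 5*t*√5)
(-33511 + (F(1) - 74/42)*(-40)) + 16502 = (-33511 + ((7 + 1² + 5*1*√5) - 74/42)*(-40)) + 16502 = (-33511 + ((7 + 1 + 5*√5) - 74*1/42)*(-40)) + 16502 = (-33511 + ((8 + 5*√5) - 37/21)*(-40)) + 16502 = (-33511 + (131/21 + 5*√5)*(-40)) + 16502 = (-33511 + (-5240/21 - 200*√5)) + 16502 = (-708971/21 - 200*√5) + 16502 = -362429/21 - 200*√5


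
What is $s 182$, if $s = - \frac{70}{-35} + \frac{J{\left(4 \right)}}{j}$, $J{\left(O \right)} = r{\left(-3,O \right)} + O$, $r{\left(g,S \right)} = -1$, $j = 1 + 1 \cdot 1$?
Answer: $637$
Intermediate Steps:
$j = 2$ ($j = 1 + 1 = 2$)
$J{\left(O \right)} = -1 + O$
$s = \frac{7}{2}$ ($s = - \frac{70}{-35} + \frac{-1 + 4}{2} = \left(-70\right) \left(- \frac{1}{35}\right) + 3 \cdot \frac{1}{2} = 2 + \frac{3}{2} = \frac{7}{2} \approx 3.5$)
$s 182 = \frac{7}{2} \cdot 182 = 637$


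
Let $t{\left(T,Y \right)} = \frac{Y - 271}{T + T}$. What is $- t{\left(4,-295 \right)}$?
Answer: $\frac{283}{4} \approx 70.75$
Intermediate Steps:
$t{\left(T,Y \right)} = \frac{-271 + Y}{2 T}$
$- t{\left(4,-295 \right)} = - \frac{-271 - 295}{2 \cdot 4} = - \frac{-566}{2 \cdot 4} = \left(-1\right) \left(- \frac{283}{4}\right) = \frac{283}{4}$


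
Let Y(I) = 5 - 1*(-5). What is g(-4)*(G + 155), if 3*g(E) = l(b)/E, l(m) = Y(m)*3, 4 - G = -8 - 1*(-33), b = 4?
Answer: -335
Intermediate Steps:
Y(I) = 10 (Y(I) = 5 + 5 = 10)
G = -21 (G = 4 - (-8 - 1*(-33)) = 4 - (-8 + 33) = 4 - 1*25 = 4 - 25 = -21)
l(m) = 30 (l(m) = 10*3 = 30)
g(E) = 10/E (g(E) = (30/E)/3 = 10/E)
g(-4)*(G + 155) = (10/(-4))*(-21 + 155) = (10*(-¼))*134 = -5/2*134 = -335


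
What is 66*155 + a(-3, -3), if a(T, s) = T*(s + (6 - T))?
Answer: 10212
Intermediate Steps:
a(T, s) = T*(6 + s - T)
66*155 + a(-3, -3) = 66*155 - 3*(6 - 3 - 1*(-3)) = 10230 - 3*(6 - 3 + 3) = 10230 - 3*6 = 10230 - 18 = 10212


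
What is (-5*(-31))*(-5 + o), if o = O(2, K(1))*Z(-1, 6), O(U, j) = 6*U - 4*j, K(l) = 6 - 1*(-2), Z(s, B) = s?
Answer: 2325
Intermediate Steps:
K(l) = 8 (K(l) = 6 + 2 = 8)
O(U, j) = -4*j + 6*U
o = 20 (o = (-4*8 + 6*2)*(-1) = (-32 + 12)*(-1) = -20*(-1) = 20)
(-5*(-31))*(-5 + o) = (-5*(-31))*(-5 + 20) = 155*15 = 2325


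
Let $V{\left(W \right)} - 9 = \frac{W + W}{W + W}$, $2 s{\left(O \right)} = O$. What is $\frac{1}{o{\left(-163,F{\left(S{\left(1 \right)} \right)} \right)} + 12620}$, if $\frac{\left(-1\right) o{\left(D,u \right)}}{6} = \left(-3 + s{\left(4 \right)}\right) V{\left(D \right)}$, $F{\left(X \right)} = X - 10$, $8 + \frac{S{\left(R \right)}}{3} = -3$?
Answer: $\frac{1}{12680} \approx 7.8864 \cdot 10^{-5}$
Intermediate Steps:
$S{\left(R \right)} = -33$ ($S{\left(R \right)} = -24 + 3 \left(-3\right) = -24 - 9 = -33$)
$s{\left(O \right)} = \frac{O}{2}$
$F{\left(X \right)} = -10 + X$
$V{\left(W \right)} = 10$ ($V{\left(W \right)} = 9 + \frac{W + W}{W + W} = 9 + \frac{2 W}{2 W} = 9 + 2 W \frac{1}{2 W} = 9 + 1 = 10$)
$o{\left(D,u \right)} = 60$ ($o{\left(D,u \right)} = - 6 \left(-3 + \frac{1}{2} \cdot 4\right) 10 = - 6 \left(-3 + 2\right) 10 = - 6 \left(\left(-1\right) 10\right) = \left(-6\right) \left(-10\right) = 60$)
$\frac{1}{o{\left(-163,F{\left(S{\left(1 \right)} \right)} \right)} + 12620} = \frac{1}{60 + 12620} = \frac{1}{12680}$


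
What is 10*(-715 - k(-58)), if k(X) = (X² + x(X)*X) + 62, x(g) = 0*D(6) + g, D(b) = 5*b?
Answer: -75050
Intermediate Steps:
x(g) = g (x(g) = 0*(5*6) + g = 0*30 + g = 0 + g = g)
k(X) = 62 + 2*X² (k(X) = (X² + X*X) + 62 = (X² + X²) + 62 = 2*X² + 62 = 62 + 2*X²)
10*(-715 - k(-58)) = 10*(-715 - (62 + 2*(-58)²)) = 10*(-715 - (62 + 2*3364)) = 10*(-715 - (62 + 6728)) = 10*(-715 - 1*6790) = 10*(-715 - 6790) = 10*(-7505) = -75050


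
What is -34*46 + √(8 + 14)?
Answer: -1564 + √22 ≈ -1559.3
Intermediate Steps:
-34*46 + √(8 + 14) = -1564 + √22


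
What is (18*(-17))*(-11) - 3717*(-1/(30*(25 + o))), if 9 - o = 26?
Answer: 270519/80 ≈ 3381.5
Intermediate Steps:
o = -17 (o = 9 - 1*26 = 9 - 26 = -17)
(18*(-17))*(-11) - 3717*(-1/(30*(25 + o))) = (18*(-17))*(-11) - 3717*(-1/(30*(25 - 17))) = -306*(-11) - 3717/(8*(-30)) = 3366 - 3717/(-240) = 3366 - 3717*(-1/240) = 3366 + 1239/80 = 270519/80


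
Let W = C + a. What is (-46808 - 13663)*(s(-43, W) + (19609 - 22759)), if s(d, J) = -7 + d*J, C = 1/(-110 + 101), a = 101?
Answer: 453243583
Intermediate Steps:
C = -⅑ (C = 1/(-9) = -⅑ ≈ -0.11111)
W = 908/9 (W = -⅑ + 101 = 908/9 ≈ 100.89)
s(d, J) = -7 + J*d
(-46808 - 13663)*(s(-43, W) + (19609 - 22759)) = (-46808 - 13663)*((-7 + (908/9)*(-43)) + (19609 - 22759)) = -60471*((-7 - 39044/9) - 3150) = -60471*(-39107/9 - 3150) = -60471*(-67457/9) = 453243583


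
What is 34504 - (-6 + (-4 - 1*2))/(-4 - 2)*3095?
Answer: 28314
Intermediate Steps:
34504 - (-6 + (-4 - 1*2))/(-4 - 2)*3095 = 34504 - (-6 + (-4 - 2))/(-6)*3095 = 34504 - (-6 - 6)*(-⅙)*3095 = 34504 - (-12*(-⅙))*3095 = 34504 - 2*3095 = 34504 - 1*6190 = 34504 - 6190 = 28314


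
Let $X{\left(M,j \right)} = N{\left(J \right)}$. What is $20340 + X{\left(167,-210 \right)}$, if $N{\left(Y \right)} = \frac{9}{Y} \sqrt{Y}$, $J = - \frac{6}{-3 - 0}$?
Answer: $20340 + \frac{9 \sqrt{2}}{2} \approx 20346.0$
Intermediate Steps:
$J = 2$ ($J = - \frac{6}{-3 + 0} = - \frac{6}{-3} = \left(-6\right) \left(- \frac{1}{3}\right) = 2$)
$N{\left(Y \right)} = \frac{9}{\sqrt{Y}}$
$X{\left(M,j \right)} = \frac{9 \sqrt{2}}{2}$ ($X{\left(M,j \right)} = \frac{9}{\sqrt{2}} = 9 \frac{\sqrt{2}}{2} = \frac{9 \sqrt{2}}{2}$)
$20340 + X{\left(167,-210 \right)} = 20340 + \frac{9 \sqrt{2}}{2}$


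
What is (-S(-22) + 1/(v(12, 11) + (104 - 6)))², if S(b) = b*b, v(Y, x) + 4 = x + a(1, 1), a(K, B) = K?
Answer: 2631997809/11236 ≈ 2.3425e+5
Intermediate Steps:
v(Y, x) = -3 + x (v(Y, x) = -4 + (x + 1) = -4 + (1 + x) = -3 + x)
S(b) = b²
(-S(-22) + 1/(v(12, 11) + (104 - 6)))² = (-1*(-22)² + 1/((-3 + 11) + (104 - 6)))² = (-1*484 + 1/(8 + 98))² = (-484 + 1/106)² = (-51303/106)² = 2631997809/11236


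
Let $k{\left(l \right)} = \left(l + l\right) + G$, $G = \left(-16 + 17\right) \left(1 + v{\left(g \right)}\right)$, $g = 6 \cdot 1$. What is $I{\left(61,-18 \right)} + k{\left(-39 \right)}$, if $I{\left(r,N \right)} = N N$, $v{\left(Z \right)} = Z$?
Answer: $253$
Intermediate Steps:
$g = 6$
$G = 7$ ($G = \left(-16 + 17\right) \left(1 + 6\right) = 1 \cdot 7 = 7$)
$I{\left(r,N \right)} = N^{2}$
$k{\left(l \right)} = 7 + 2 l$ ($k{\left(l \right)} = \left(l + l\right) + 7 = 2 l + 7 = 7 + 2 l$)
$I{\left(61,-18 \right)} + k{\left(-39 \right)} = \left(-18\right)^{2} + \left(7 + 2 \left(-39\right)\right) = 324 + \left(7 - 78\right) = 324 - 71 = 253$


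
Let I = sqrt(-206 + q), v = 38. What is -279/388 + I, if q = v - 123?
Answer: -279/388 + I*sqrt(291) ≈ -0.71907 + 17.059*I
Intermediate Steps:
q = -85 (q = 38 - 123 = -85)
I = I*sqrt(291) (I = sqrt(-206 - 85) = sqrt(-291) = I*sqrt(291) ≈ 17.059*I)
-279/388 + I = -279/388 + I*sqrt(291)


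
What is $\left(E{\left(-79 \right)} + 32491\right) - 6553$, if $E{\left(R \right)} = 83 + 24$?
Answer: $26045$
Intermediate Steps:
$E{\left(R \right)} = 107$
$\left(E{\left(-79 \right)} + 32491\right) - 6553 = \left(107 + 32491\right) - 6553 = 32598 - 6553 = 26045$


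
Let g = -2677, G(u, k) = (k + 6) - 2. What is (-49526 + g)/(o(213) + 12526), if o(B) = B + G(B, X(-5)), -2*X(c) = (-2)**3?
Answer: -17401/4249 ≈ -4.0953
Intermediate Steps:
X(c) = 4 (X(c) = -1/2*(-2)**3 = -1/2*(-8) = 4)
G(u, k) = 4 + k (G(u, k) = (6 + k) - 2 = 4 + k)
o(B) = 8 + B (o(B) = B + (4 + 4) = B + 8 = 8 + B)
(-49526 + g)/(o(213) + 12526) = (-49526 - 2677)/((8 + 213) + 12526) = -52203/(221 + 12526) = -52203/12747 = -52203*1/12747 = -17401/4249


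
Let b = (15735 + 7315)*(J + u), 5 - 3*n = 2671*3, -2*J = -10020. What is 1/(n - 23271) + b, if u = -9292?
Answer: -7680940482103/77821 ≈ -9.8700e+7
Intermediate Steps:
J = 5010 (J = -½*(-10020) = 5010)
n = -8008/3 (n = 5/3 - 2671*3/3 = 5/3 - ⅓*8013 = 5/3 - 2671 = -8008/3 ≈ -2669.3)
b = -98700100 (b = (15735 + 7315)*(5010 - 9292) = 23050*(-4282) = -98700100)
1/(n - 23271) + b = 1/(-8008/3 - 23271) - 98700100 = 1/(-77821/3) - 98700100 = -3/77821 - 98700100 = -7680940482103/77821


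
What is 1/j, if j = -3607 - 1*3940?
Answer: -1/7547 ≈ -0.00013250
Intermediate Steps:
j = -7547 (j = -3607 - 3940 = -7547)
1/j = 1/(-7547) = -1/7547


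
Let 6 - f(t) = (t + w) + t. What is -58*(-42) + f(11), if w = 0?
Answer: 2420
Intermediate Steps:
f(t) = 6 - 2*t (f(t) = 6 - ((t + 0) + t) = 6 - (t + t) = 6 - 2*t)
-58*(-42) + f(11) = -58*(-42) + (6 - 2*11) = 2436 + (6 - 22) = 2436 - 16 = 2420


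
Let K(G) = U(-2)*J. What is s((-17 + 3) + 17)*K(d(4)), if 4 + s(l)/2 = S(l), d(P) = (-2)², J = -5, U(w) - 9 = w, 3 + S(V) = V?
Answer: 280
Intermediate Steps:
S(V) = -3 + V
U(w) = 9 + w
d(P) = 4
K(G) = -35 (K(G) = (9 - 2)*(-5) = 7*(-5) = -35)
s(l) = -14 + 2*l (s(l) = -8 + 2*(-3 + l) = -8 + (-6 + 2*l) = -14 + 2*l)
s((-17 + 3) + 17)*K(d(4)) = (-14 + 2*((-17 + 3) + 17))*(-35) = (-14 + 2*(-14 + 17))*(-35) = (-14 + 2*3)*(-35) = (-14 + 6)*(-35) = -8*(-35) = 280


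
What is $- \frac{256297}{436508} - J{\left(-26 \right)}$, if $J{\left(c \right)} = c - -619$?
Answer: $- \frac{259105541}{436508} \approx -593.59$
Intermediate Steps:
$J{\left(c \right)} = 619 + c$ ($J{\left(c \right)} = c + 619 = 619 + c$)
$- \frac{256297}{436508} - J{\left(-26 \right)} = - \frac{256297}{436508} - \left(619 - 26\right) = \left(-256297\right) \frac{1}{436508} - 593 = - \frac{256297}{436508} - 593 = - \frac{259105541}{436508}$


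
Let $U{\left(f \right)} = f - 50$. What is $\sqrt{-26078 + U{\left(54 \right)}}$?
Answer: $i \sqrt{26074} \approx 161.47 i$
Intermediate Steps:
$U{\left(f \right)} = -50 + f$ ($U{\left(f \right)} = f - 50 = -50 + f$)
$\sqrt{-26078 + U{\left(54 \right)}} = \sqrt{-26078 + \left(-50 + 54\right)} = \sqrt{-26078 + 4} = \sqrt{-26074} = i \sqrt{26074}$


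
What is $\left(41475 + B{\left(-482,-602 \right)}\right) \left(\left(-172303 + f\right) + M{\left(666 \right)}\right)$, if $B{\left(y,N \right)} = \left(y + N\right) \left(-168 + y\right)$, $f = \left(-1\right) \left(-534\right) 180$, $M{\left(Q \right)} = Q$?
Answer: $-56341345775$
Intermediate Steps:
$f = 96120$ ($f = 534 \cdot 180 = 96120$)
$B{\left(y,N \right)} = \left(-168 + y\right) \left(N + y\right)$ ($B{\left(y,N \right)} = \left(N + y\right) \left(-168 + y\right) = \left(-168 + y\right) \left(N + y\right)$)
$\left(41475 + B{\left(-482,-602 \right)}\right) \left(\left(-172303 + f\right) + M{\left(666 \right)}\right) = \left(41475 - \left(-472276 - 232324\right)\right) \left(\left(-172303 + 96120\right) + 666\right) = \left(41475 + \left(232324 + 101136 + 80976 + 290164\right)\right) \left(-76183 + 666\right) = \left(41475 + 704600\right) \left(-75517\right) = 746075 \left(-75517\right) = -56341345775$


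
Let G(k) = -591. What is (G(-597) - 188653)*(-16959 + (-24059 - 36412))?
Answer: 14653162920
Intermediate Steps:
(G(-597) - 188653)*(-16959 + (-24059 - 36412)) = (-591 - 188653)*(-16959 + (-24059 - 36412)) = -189244*(-16959 - 60471) = -189244*(-77430) = 14653162920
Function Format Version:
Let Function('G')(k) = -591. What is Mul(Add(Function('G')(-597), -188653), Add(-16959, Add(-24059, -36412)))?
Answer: 14653162920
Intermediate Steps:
Mul(Add(Function('G')(-597), -188653), Add(-16959, Add(-24059, -36412))) = Mul(Add(-591, -188653), Add(-16959, Add(-24059, -36412))) = Mul(-189244, Add(-16959, -60471)) = Mul(-189244, -77430) = 14653162920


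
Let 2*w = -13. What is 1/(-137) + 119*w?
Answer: -211941/274 ≈ -773.51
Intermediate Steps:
w = -13/2 (w = (1/2)*(-13) = -13/2 ≈ -6.5000)
1/(-137) + 119*w = 1/(-137) + 119*(-13/2) = -1/137 - 1547/2 = -211941/274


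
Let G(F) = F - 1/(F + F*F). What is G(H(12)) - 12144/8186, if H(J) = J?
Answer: 6710771/638508 ≈ 10.510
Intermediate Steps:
G(F) = F - 1/(F + F²)
G(H(12)) - 12144/8186 = (-1 + 12² + 12³)/(12*(1 + 12)) - 12144/8186 = (1/12)*(-1 + 144 + 1728)/13 - 12144/8186 = (1/12)*(1/13)*1871 - 1*6072/4093 = 1871/156 - 6072/4093 = 6710771/638508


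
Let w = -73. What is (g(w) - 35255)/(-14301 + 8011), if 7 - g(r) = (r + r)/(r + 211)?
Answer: 2432039/434010 ≈ 5.6036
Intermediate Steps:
g(r) = 7 - 2*r/(211 + r) (g(r) = 7 - (r + r)/(r + 211) = 7 - 2*r/(211 + r))
(g(w) - 35255)/(-14301 + 8011) = ((1477 + 5*(-73))/(211 - 73) - 35255)/(-14301 + 8011) = ((1477 - 365)/138 - 35255)/(-6290) = ((1/138)*1112 - 35255)*(-1/6290) = (556/69 - 35255)*(-1/6290) = -2432039/69*(-1/6290) = 2432039/434010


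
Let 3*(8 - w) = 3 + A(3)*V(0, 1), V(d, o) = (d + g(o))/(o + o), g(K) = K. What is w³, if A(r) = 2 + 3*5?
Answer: 15625/216 ≈ 72.338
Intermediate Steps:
A(r) = 17 (A(r) = 2 + 15 = 17)
V(d, o) = (d + o)/(2*o) (V(d, o) = (d + o)/(o + o) = (d + o)/((2*o)) = (d + o)*(1/(2*o)) = (d + o)/(2*o))
w = 25/6 (w = 8 - (3 + 17*((½)*(0 + 1)/1))/3 = 8 - (3 + 17*((½)*1*1))/3 = 8 - (3 + 17*(½))/3 = 8 - (3 + 17/2)/3 = 8 - ⅓*23/2 = 8 - 23/6 = 25/6 ≈ 4.1667)
w³ = (25/6)³ = 15625/216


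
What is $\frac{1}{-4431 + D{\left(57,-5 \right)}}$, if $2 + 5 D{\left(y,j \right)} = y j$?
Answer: $- \frac{5}{22442} \approx -0.0002228$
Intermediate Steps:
$D{\left(y,j \right)} = - \frac{2}{5} + \frac{j y}{5}$ ($D{\left(y,j \right)} = - \frac{2}{5} + \frac{y j}{5} = - \frac{2}{5} + \frac{j y}{5}$)
$\frac{1}{-4431 + D{\left(57,-5 \right)}} = \frac{1}{-4431 + \left(- \frac{2}{5} + \frac{1}{5} \left(-5\right) 57\right)} = \frac{1}{-4431 - \frac{287}{5}} = \frac{1}{- \frac{22442}{5}} = - \frac{5}{22442}$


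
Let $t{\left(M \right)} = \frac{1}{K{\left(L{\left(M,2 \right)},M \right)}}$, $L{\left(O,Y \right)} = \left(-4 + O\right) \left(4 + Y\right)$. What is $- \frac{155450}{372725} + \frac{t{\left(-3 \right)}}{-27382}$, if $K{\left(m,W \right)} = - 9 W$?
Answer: $- \frac{4597069361}{11022432426} \approx -0.41706$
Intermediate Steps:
$t{\left(M \right)} = - \frac{1}{9 M}$ ($t{\left(M \right)} = \frac{1}{\left(-9\right) M} = - \frac{1}{9 M}$)
$- \frac{155450}{372725} + \frac{t{\left(-3 \right)}}{-27382} = - \frac{155450}{372725} + \frac{\left(- \frac{1}{9}\right) \frac{1}{-3}}{-27382} = \left(-155450\right) \frac{1}{372725} + \left(- \frac{1}{9}\right) \left(- \frac{1}{3}\right) \left(- \frac{1}{27382}\right) = - \frac{6218}{14909} + \frac{1}{27} \left(- \frac{1}{27382}\right) = - \frac{6218}{14909} - \frac{1}{739314} = - \frac{4597069361}{11022432426}$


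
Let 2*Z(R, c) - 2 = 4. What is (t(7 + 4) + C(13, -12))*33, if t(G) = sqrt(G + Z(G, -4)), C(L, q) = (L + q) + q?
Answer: -363 + 33*sqrt(14) ≈ -239.53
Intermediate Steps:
Z(R, c) = 3 (Z(R, c) = 1 + (1/2)*4 = 1 + 2 = 3)
C(L, q) = L + 2*q
t(G) = sqrt(3 + G) (t(G) = sqrt(G + 3) = sqrt(3 + G))
(t(7 + 4) + C(13, -12))*33 = (sqrt(3 + (7 + 4)) + (13 + 2*(-12)))*33 = (sqrt(3 + 11) + (13 - 24))*33 = (sqrt(14) - 11)*33 = (-11 + sqrt(14))*33 = -363 + 33*sqrt(14)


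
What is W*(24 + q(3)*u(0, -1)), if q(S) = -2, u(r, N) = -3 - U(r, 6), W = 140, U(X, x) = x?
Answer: 5880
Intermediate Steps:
u(r, N) = -9 (u(r, N) = -3 - 1*6 = -3 - 6 = -9)
W*(24 + q(3)*u(0, -1)) = 140*(24 - 2*(-9)) = 140*(24 + 18) = 140*42 = 5880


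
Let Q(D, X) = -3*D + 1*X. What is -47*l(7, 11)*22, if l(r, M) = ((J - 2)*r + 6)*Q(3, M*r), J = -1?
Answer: 1054680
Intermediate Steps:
Q(D, X) = X - 3*D (Q(D, X) = -3*D + X = X - 3*D)
l(r, M) = (-9 + M*r)*(6 - 3*r) (l(r, M) = ((-1 - 2)*r + 6)*(M*r - 3*3) = (-3*r + 6)*(M*r - 9) = (6 - 3*r)*(-9 + M*r) = (-9 + M*r)*(6 - 3*r))
-47*l(7, 11)*22 = -(-141)*(-9 + 11*7)*(-2 + 7)*22 = -(-141)*(-9 + 77)*5*22 = -(-141)*68*5*22 = -47*(-1020)*22 = 47940*22 = 1054680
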